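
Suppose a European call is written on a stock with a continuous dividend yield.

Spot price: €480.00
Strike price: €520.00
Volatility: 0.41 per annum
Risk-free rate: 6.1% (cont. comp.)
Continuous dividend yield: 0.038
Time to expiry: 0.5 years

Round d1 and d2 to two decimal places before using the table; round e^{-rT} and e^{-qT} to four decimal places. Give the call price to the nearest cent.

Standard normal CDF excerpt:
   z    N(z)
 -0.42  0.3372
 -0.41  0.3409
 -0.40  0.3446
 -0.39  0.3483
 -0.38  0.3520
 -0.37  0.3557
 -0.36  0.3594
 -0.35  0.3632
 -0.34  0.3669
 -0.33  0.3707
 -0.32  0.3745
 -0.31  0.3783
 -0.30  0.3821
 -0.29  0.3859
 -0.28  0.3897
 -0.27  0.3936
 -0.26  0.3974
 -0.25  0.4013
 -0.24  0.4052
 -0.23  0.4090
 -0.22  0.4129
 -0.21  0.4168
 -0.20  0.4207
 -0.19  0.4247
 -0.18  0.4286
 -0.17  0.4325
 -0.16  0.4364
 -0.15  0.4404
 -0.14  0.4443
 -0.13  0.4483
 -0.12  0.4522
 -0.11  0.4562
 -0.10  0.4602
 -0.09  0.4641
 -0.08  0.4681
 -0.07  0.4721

€41.03

σ√T = 0.41 × 0.7071 = 0.2899
ln(S/K) + (r − q + σ²/2)T = ln(480/520) + (0.061 − 0.038 + 0.41²/2)·0.5 = -0.0800 + 0.0535 = -0.0265
d₁ = -0.0265 / 0.2899 = -0.0915 which rounds to -0.09
d₂ = d₁ − σ√T = -0.0915 − 0.2899 = -0.3814 which rounds to -0.38
exp(−qT) = exp(−0.038·0.5) = 0.9812;  exp(−rT) = exp(−0.061·0.5) = 0.9700
N(d₁) = N(-0.09) = 0.4641;  N(d₂) = N(-0.38) = 0.3520
C = 480·0.9812·0.4641 − 520·0.9700·0.3520 = 218.5800 − 177.5488 = 41.0312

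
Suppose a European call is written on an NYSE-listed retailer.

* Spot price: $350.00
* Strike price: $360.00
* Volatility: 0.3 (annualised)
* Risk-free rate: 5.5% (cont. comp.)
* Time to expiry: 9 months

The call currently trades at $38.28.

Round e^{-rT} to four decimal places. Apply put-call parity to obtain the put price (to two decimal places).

exp(−rT) = exp(−0.055·0.75) = 0.9596
Put-call parity: C − P = S − K·e^(−rT) = 350 − 360·0.9596 = 350 − 345.4560 = 4.5440
P = C − (C − P) = 38.28 − (4.5440) = 33.7360

$33.74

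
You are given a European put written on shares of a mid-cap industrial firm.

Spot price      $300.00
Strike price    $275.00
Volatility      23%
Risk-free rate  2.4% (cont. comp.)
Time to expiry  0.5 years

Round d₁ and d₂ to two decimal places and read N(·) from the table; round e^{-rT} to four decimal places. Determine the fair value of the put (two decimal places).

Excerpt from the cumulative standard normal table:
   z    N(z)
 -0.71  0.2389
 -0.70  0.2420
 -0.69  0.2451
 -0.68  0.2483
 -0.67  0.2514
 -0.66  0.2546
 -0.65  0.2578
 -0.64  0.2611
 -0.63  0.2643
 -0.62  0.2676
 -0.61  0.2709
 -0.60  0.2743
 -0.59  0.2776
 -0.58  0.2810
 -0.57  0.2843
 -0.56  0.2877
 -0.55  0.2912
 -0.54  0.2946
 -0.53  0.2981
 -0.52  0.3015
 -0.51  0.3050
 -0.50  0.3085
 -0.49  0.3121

σ√T = 0.23·√0.5 = 0.1626
ln(S/K) + (r + σ²/2)T = ln(300/275) + (0.024 + 0.23²/2)·0.5 = 0.0870 + 0.0252 = 0.1122
d₁ = 0.1122 / 0.1626 = 0.6901 ⇒ 0.69
d₂ = d₁ − σ√T = 0.6901 − 0.1626 = 0.5275 ⇒ 0.53
e^(−rT) = e^(−0.024·0.5) = 0.9881
N(−d₂) = N(-0.53) = 0.2981;  N(−d₁) = N(-0.69) = 0.2451
P = 275·0.9881·0.2981 − 300·0.2451 = 81.0020 − 73.5300 = 7.4720

$7.47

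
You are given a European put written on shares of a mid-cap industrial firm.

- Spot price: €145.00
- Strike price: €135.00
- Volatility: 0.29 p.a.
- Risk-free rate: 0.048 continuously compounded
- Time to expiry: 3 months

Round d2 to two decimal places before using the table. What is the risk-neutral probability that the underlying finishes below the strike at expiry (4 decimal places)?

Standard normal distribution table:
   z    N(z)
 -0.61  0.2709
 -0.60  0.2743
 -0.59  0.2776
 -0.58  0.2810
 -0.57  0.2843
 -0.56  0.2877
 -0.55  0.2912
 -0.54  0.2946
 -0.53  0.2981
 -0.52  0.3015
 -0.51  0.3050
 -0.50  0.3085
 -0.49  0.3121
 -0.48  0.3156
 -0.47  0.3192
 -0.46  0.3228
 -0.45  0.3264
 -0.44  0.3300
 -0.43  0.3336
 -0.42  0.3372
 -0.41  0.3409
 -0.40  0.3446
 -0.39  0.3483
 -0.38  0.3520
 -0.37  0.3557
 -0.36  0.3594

σ√T = 0.29 × 0.5000 = 0.1450
ln(S/K) + (r + σ²/2)T = ln(145/135) + (0.048 + 0.29²/2)·0.25 = 0.0715 + 0.0225 = 0.0940
d₁ = 0.0940 / 0.1450 = 0.6481 → 0.65
d₂ = d₁ − σ√T = 0.6481 − 0.1450 = 0.5031 → 0.50
Risk-neutral Pr[S_T < K] = N(−d₂) = N(-0.50) = 0.3085

0.3085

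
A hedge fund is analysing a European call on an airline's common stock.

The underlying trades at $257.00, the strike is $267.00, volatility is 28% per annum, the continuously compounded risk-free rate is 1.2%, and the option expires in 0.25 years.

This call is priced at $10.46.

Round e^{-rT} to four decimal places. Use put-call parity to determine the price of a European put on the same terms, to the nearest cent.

e^(−rT) = e^(−0.012·0.25) = 0.9970
Put-call parity: C − P = S − K·e^(−rT) = 257 − 267·0.9970 = 257 − 266.1990 = -9.1990
P = C − (C − P) = 10.46 − (-9.1990) = 19.6590

$19.66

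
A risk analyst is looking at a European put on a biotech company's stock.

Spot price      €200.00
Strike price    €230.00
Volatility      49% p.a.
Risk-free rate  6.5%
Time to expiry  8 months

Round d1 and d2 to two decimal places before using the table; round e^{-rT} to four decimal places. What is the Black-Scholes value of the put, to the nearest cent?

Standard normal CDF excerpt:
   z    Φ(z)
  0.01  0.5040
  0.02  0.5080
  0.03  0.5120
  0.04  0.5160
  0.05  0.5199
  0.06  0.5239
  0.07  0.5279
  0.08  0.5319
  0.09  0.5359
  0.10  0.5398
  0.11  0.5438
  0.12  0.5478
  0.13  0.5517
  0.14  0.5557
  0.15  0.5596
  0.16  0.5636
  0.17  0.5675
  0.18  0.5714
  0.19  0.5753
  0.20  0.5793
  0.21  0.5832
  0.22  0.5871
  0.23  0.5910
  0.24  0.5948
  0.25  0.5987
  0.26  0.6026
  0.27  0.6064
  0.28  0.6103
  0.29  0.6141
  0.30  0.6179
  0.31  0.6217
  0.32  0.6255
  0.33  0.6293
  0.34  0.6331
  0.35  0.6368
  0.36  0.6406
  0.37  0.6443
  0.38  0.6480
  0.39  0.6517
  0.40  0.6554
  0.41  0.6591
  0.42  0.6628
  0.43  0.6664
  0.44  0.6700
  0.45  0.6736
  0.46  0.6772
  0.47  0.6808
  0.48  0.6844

€44.37

σ√T = 0.49·√0.6667 = 0.4001
d₁ = [ln(200/230) + (0.065 + 0.49²/2)·0.6667] / 0.4001 = [-0.1398 + 0.1234] / 0.4001 = -0.0410 which rounds to -0.04
d₂ = d₁ − σ√T = -0.0410 − 0.4001 = -0.4411 which rounds to -0.44
e^(−rT) = e^(−0.065·0.6667) = 0.9576
P = 230·0.9576·N(0.44) − 200·N(0.04) = 230·0.9576·0.6700 − 200·0.5160 = 147.5662 − 103.2000 = 44.3662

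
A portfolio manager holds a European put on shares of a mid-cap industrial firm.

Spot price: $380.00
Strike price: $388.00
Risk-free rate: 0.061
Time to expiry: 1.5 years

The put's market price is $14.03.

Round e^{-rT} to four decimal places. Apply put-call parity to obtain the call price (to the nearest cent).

exp(−rT) = exp(−0.061·1.5) = 0.9126
Put-call parity: C − P = S − K·e^(−rT) = 380 − 388·0.9126 = 380 − 354.0888 = 25.9112
C = P + (C − P) = 14.03 + (25.9112) = 39.9412

$39.94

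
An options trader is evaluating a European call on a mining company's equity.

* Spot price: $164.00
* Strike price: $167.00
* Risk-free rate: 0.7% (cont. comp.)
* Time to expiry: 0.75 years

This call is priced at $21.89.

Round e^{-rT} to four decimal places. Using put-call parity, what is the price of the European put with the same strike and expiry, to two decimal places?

$24.02

e^(−rT) = e^(−0.007·0.75) = 0.9948
Put-call parity: C − P = S − K·e^(−rT) = 164 − 167·0.9948 = 164 − 166.1316 = -2.1316
P = C − (C − P) = 21.89 − (-2.1316) = 24.0216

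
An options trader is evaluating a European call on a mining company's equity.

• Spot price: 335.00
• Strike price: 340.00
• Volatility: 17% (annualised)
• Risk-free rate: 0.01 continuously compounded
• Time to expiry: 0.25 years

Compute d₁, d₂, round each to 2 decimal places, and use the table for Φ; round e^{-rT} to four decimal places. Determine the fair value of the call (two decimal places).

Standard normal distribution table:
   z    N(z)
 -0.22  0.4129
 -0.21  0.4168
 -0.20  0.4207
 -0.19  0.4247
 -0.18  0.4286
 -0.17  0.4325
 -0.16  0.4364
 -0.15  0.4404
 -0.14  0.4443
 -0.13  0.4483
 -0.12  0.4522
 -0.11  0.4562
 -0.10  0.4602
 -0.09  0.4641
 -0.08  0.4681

σ√T = 0.17 × 0.5000 = 0.0850
d₁ = [ln(335/340) + (0.01 + 0.17²/2)·0.25] / 0.0850 = [-0.0148 + 0.0061] / 0.0850 = -0.1024 which rounds to -0.10
d₂ = d₁ − σ√T = -0.1024 − 0.0850 = -0.1874 which rounds to -0.19
exp(−rT) = exp(−0.01·0.25) = 0.9975
N(d₁) = N(-0.10) = 0.4602;  N(d₂) = N(-0.19) = 0.4247
C = 335·0.4602 − 340·0.9975·0.4247 = 154.1670 − 144.0370 = 10.1300

10.13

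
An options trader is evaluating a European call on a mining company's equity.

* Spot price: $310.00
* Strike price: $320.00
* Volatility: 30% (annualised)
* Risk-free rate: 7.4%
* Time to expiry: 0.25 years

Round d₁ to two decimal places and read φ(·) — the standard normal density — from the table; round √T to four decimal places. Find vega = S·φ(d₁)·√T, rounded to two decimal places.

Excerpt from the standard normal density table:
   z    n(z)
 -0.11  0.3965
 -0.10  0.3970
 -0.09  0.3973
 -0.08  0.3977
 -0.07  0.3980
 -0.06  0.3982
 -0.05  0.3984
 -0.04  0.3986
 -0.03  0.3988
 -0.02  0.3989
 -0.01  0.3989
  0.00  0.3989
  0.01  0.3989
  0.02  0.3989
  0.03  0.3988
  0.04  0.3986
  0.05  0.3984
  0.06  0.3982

61.83

σ√T = 0.3 × 0.5000 = 0.1500
d₁ = [ln(310/320) + (0.074 + ½·0.3²)·0.25] / (σ√T) = (-0.0317 + 0.0297) / 0.1500 = -0.0133 ≈ -0.01
√T = √0.25 = 0.5000
φ(d₁) = φ(-0.01) = 0.3989
vega = S·φ(d₁)·√T = 310·0.3989·0.5000 = 61.8295
(Vega is the same for a European call and put with the same parameters.)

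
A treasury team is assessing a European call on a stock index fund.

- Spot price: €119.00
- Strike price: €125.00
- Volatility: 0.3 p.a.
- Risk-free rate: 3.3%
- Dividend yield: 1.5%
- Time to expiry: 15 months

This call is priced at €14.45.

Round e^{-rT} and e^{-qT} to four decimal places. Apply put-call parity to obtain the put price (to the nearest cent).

exp(−qT) = exp(−0.015·1.25) = 0.9814;  exp(−rT) = exp(−0.033·1.25) = 0.9596
Put-call parity: C − P = S·e^(−qT) − K·e^(−rT) = 119·0.9814 − 125·0.9596 = 116.7866 − 119.9500 = -3.1634
P = C − (C − P) = 14.45 − (-3.1634) = 17.6134

€17.61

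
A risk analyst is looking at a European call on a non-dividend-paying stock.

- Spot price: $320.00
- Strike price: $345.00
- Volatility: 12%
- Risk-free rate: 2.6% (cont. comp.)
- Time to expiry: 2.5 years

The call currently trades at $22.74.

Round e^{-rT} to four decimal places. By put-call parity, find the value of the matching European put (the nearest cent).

e^(−rT) = e^(−0.026·2.5) = 0.9371
Put-call parity: C − P = S − K·e^(−rT) = 320 − 345·0.9371 = 320 − 323.2995 = -3.2995
P = C − (C − P) = 22.74 − (-3.2995) = 26.0395

$26.04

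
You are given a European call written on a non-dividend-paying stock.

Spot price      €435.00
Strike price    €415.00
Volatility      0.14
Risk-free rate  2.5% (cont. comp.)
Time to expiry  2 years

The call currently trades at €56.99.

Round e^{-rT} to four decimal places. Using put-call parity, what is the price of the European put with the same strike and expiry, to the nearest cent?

e^(−rT) = e^(−0.025·2) = 0.9512
Put-call parity: C − P = S − K·e^(−rT) = 435 − 415·0.9512 = 435 − 394.7480 = 40.2520
P = C − (C − P) = 56.99 − (40.2520) = 16.7380

€16.74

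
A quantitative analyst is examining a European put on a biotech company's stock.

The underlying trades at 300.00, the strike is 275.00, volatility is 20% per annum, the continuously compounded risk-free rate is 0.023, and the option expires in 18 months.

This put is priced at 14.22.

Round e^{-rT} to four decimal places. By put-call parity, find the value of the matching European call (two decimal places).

exp(−rT) = exp(−0.023·1.5) = 0.9661
Put-call parity: C − P = S − K·e^(−rT) = 300 − 275·0.9661 = 300 − 265.6775 = 34.3225
C = P + (C − P) = 14.22 + (34.3225) = 48.5425

48.54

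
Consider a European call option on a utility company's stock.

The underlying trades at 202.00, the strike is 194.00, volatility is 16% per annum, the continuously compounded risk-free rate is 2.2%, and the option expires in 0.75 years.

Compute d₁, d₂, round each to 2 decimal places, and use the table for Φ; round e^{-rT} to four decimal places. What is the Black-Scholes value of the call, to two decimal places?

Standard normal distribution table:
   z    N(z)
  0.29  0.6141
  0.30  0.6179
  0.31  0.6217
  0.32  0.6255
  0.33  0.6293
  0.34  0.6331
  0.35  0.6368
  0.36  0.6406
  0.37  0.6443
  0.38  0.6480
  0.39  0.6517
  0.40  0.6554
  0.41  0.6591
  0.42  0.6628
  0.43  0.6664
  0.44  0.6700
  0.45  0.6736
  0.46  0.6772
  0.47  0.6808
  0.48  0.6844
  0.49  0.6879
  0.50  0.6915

T = 0.75;  σ√T = 0.1386
ln(S/K) + (r + σ²/2)T = ln(202/194) + (0.022 + 0.16²/2)·0.75 = 0.0404 + 0.0261 = 0.0665
d₁ = 0.0665 / 0.1386 = 0.4800 ⇒ 0.48
d₂ = d₁ − σ√T = 0.4800 − 0.1386 = 0.3414 ⇒ 0.34
e^(−rT) = e^(−0.022·0.75) = 0.9836
N(d₁) = N(0.48) = 0.6844;  N(d₂) = N(0.34) = 0.6331
C = 202·0.6844 − 194·0.9836·0.6331 = 138.2488 − 120.8071 = 17.4417

17.44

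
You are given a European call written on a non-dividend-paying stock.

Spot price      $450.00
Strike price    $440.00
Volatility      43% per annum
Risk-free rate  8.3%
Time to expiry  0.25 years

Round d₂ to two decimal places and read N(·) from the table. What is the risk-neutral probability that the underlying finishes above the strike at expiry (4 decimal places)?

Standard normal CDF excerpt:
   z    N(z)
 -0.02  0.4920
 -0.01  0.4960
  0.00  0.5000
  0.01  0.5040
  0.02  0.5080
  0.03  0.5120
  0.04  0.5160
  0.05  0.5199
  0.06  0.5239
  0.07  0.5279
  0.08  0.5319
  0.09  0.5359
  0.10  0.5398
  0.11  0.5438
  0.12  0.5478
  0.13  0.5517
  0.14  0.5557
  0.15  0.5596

σ√T = 0.43·√0.25 = 0.2150
d₁ = [ln(450/440) + (0.083 + 0.43²/2)·0.25] / 0.2150 = [0.0225 + 0.0439] / 0.2150 = 0.3085 which rounds to 0.31
d₂ = d₁ − σ√T = 0.3085 − 0.2150 = 0.0935 which rounds to 0.09
Risk-neutral Pr[S_T > K] = N(d₂) = N(0.09) = 0.5359

0.5359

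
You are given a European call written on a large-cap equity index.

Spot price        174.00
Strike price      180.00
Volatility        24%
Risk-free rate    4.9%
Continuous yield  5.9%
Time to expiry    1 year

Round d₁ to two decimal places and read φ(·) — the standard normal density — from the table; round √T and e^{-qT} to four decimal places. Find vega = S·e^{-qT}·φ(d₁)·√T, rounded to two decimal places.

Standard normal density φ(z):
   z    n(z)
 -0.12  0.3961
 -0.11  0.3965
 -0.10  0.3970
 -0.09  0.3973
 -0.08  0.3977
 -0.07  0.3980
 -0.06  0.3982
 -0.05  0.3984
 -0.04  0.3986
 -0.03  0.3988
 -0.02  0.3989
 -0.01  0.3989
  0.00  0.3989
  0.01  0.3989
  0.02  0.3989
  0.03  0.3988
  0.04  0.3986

σ√T = 0.24 × 1.0000 = 0.2400
d₁ = [ln(174/180) + (0.049 − 0.059 + 0.24²/2)·1] / 0.2400 = [-0.0339 + 0.0188] / 0.2400 = -0.0629 ≈ -0.06
√T = √1 = 1.0000
φ(d₁) = φ(-0.06) = 0.3982
e^(−qT) = e^(−0.059·1) = 0.9427
vega = S·e^(−qT)·φ(d₁)·√T = 174·0.9427·0.3982·1.0000 = 65.3167

65.32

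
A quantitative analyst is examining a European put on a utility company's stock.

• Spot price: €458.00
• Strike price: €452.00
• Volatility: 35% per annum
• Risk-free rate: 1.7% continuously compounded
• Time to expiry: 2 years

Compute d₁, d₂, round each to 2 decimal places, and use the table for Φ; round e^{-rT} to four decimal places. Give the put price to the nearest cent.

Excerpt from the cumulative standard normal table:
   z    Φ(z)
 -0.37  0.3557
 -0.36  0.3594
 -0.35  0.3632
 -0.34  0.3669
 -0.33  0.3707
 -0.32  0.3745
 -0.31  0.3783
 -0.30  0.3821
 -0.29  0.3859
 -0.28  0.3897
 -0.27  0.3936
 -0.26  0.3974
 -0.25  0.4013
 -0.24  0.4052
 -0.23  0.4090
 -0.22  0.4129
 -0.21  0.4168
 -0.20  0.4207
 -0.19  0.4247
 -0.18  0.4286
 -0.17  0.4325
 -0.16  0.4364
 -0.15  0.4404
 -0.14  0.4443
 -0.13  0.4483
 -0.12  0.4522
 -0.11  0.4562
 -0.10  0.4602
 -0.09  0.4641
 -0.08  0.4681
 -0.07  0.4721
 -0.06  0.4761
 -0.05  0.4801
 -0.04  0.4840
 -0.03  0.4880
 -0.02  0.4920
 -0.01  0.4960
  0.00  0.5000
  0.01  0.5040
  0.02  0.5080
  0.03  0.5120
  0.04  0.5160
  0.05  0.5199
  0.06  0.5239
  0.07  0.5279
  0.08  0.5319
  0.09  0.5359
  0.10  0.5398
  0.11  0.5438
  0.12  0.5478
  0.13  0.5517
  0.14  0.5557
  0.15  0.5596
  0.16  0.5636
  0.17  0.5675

T = 2;  σ√T = 0.4950
d₁ = [ln(458/452) + (0.017 + ½·0.35²)·2] / (σ√T) = (0.0132 + 0.1565) / 0.4950 = 0.3428 which rounds to 0.34
d₂ = 0.3428 − 0.4950 = -0.1522 which rounds to -0.15
e^(−rT) = e^(−0.017·2) = 0.9666
N(−d₂) = N(0.15) = 0.5596;  N(−d₁) = N(-0.34) = 0.3669
P = 452·0.9666·0.5596 − 458·0.3669 = 244.4910 − 168.0402 = 76.4508

€76.45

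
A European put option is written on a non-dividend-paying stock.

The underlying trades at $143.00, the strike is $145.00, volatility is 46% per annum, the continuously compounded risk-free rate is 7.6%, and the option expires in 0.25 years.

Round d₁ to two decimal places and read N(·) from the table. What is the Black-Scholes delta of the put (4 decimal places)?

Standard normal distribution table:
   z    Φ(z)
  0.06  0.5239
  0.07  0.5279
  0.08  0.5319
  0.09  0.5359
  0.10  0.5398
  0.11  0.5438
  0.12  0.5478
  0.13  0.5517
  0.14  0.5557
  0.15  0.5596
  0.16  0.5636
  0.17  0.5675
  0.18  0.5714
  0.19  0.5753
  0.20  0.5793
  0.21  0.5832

-0.4443

T = 0.25;  σ√T = 0.2300
d₁ = [ln(143/145) + (0.076 + 0.46²/2)·0.25] / 0.2300 = [-0.0139 + 0.0455] / 0.2300 = 0.1372 ≈ 0.14
N(d₁) = N(0.14) = 0.5557
Δ_put = N(d₁) − 1 = 0.5557 − 1 = -0.4443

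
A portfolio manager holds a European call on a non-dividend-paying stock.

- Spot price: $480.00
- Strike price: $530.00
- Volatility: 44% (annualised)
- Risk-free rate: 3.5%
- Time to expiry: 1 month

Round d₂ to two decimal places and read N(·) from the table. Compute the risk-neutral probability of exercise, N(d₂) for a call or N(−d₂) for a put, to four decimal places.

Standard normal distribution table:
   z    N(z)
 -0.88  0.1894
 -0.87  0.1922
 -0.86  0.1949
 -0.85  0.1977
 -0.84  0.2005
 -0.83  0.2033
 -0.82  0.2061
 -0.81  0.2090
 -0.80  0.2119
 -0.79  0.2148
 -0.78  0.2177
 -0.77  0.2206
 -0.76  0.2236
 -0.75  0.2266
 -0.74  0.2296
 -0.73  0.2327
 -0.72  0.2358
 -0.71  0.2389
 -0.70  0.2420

T = 0.08333;  σ√T = 0.1270
d₁ = [ln(480/530) + (0.035 + 0.44²/2)·0.08333] / 0.1270 = [-0.0991 + 0.0110] / 0.1270 = -0.6937 which rounds to -0.69
d₂ = d₁ − σ√T = -0.6937 − 0.1270 = -0.8207 which rounds to -0.82
Risk-neutral Pr[S_T > K] = N(d₂) = N(-0.82) = 0.2061

0.2061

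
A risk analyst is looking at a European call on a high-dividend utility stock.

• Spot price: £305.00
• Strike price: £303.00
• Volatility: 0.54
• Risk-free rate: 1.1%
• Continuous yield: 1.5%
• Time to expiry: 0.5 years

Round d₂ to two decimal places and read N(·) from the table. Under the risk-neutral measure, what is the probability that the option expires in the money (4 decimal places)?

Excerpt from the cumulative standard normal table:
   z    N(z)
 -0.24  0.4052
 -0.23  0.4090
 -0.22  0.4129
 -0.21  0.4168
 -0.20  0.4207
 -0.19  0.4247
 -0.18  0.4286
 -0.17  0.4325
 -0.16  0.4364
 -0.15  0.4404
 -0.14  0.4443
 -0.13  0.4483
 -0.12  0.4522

0.4286

σ√T = 0.54 × 0.7071 = 0.3818
d₁ = [ln(305/303) + (0.011 − 0.015 + 0.54²/2)·0.5] / 0.3818 = [0.0066 + 0.0709] / 0.3818 = 0.2029 → 0.20
d₂ = d₁ − σ√T = 0.2029 − 0.3818 = -0.1789 → -0.18
Risk-neutral Pr[S_T > K] = N(d₂) = N(-0.18) = 0.4286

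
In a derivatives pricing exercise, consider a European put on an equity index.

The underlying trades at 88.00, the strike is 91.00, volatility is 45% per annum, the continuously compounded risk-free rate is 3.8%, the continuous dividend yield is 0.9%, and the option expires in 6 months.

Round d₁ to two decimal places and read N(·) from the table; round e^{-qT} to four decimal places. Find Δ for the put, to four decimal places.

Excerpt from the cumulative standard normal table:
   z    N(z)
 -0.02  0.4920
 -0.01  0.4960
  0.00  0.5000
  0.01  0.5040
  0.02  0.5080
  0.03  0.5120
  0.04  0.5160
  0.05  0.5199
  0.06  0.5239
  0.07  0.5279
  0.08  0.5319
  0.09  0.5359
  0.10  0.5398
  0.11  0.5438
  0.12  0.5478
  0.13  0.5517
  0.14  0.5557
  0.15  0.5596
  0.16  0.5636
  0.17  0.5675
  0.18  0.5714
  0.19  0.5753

-0.4581

T = 0.5;  σ√T = 0.3182
d₁ = [ln(88/91) + (0.038 − 0.009 + 0.45²/2)·0.5] / 0.3182 = [-0.0335 + 0.0651] / 0.3182 = 0.0993 which rounds to 0.10
N(d₁) = N(0.10) = 0.5398
Δ_put = e^(−qT)·(N(d₁) − 1) = 0.9955·(0.5398 − 1) = -0.4581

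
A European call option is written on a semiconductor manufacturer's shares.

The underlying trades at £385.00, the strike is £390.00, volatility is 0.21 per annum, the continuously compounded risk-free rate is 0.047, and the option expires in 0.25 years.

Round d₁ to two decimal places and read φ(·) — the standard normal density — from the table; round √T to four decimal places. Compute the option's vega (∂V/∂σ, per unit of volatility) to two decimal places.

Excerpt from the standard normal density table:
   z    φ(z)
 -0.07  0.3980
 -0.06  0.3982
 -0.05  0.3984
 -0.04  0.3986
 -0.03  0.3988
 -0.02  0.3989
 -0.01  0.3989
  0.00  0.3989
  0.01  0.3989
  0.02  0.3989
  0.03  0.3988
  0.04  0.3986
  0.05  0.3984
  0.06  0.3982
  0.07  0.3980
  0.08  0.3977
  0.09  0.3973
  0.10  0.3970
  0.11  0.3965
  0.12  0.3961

76.73

σ√T = 0.21·√0.25 = 0.1050
d₁ = [ln(385/390) + (0.047 + 0.21²/2)·0.25] / 0.1050 = [-0.0129 + 0.0173] / 0.1050 = 0.0415 ≈ 0.04
√T = √0.25 = 0.5000
φ(d₁) = φ(0.04) = 0.3986
vega = S·φ(d₁)·√T = 385·0.3986·0.5000 = 76.7305
(Call and put vega coincide under Black-Scholes.)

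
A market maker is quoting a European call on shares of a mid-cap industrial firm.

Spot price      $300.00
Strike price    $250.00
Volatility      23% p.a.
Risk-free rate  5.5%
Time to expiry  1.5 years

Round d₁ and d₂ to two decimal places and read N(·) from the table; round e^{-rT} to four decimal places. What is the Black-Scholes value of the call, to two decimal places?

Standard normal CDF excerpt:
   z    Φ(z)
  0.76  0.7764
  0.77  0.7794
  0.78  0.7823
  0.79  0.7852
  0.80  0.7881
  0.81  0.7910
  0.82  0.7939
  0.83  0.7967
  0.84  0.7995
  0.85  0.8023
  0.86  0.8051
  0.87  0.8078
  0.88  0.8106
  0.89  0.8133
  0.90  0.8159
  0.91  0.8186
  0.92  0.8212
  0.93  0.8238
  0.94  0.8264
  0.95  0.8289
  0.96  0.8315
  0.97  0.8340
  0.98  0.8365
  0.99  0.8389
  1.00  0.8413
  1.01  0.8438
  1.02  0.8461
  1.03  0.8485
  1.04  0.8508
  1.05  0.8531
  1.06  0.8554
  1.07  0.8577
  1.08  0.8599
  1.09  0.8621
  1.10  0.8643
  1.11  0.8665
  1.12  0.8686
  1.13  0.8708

σ√T = 0.23 × 1.2247 = 0.2817
d₁ = [ln(300/250) + (0.055 + ½·0.23²)·1.5] / (σ√T) = (0.1823 + 0.1222) / 0.2817 = 1.0810 → 1.08
d₂ = 1.0810 − 0.2817 = 0.7993 → 0.80
exp(−rT) = exp(−0.055·1.5) = 0.9208
N(d₁) = N(1.08) = 0.8599;  N(d₂) = N(0.80) = 0.7881
C = 300·0.8599 − 250·0.9208·0.7881 = 257.9700 − 181.4206 = 76.5494

$76.55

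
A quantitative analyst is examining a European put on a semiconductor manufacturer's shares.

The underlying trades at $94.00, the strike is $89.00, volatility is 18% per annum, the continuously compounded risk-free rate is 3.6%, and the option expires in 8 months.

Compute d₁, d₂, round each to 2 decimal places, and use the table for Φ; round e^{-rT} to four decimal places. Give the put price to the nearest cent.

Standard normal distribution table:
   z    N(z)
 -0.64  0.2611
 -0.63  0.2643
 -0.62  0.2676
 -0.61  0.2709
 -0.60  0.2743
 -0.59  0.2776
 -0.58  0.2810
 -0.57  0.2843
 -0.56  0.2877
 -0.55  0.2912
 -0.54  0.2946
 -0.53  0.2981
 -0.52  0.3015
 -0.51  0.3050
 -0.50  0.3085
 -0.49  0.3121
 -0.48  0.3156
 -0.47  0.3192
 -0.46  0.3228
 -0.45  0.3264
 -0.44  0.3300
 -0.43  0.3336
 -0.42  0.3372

$2.58

T = 0.6667;  σ√T = 0.1470
d₁ = [ln(94/89) + (0.036 + 0.18²/2)·0.6667] / 0.1470 = [0.0547 + 0.0348] / 0.1470 = 0.6087 ⇒ 0.61
d₂ = d₁ − σ√T = 0.6087 − 0.1470 = 0.4617 ⇒ 0.46
e^(−rT) = e^(−0.036·0.6667) = 0.9763
N(−d₂) = N(-0.46) = 0.3228;  N(−d₁) = N(-0.61) = 0.2709
P = 89·0.9763·0.3228 − 94·0.2709 = 28.0483 − 25.4646 = 2.5837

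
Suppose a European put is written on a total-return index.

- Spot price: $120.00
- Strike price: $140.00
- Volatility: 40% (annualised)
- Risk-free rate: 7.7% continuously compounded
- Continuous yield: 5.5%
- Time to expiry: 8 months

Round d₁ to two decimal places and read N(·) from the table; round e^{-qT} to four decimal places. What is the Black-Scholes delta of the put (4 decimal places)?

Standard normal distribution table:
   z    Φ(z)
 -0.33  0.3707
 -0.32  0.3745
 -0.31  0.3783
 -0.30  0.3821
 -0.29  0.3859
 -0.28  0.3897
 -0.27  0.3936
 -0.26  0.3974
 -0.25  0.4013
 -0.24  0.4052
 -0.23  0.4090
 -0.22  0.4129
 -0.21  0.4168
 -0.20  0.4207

-0.5809

σ√T = 0.4 × 0.8165 = 0.3266
d₁ = [ln(120/140) + (0.077 − 0.055 + ½·0.4²)·0.6667] / (σ√T) = (-0.1542 + 0.0680) / 0.3266 = -0.2638 ≈ -0.26
N(d₁) = N(-0.26) = 0.3974
Δ_put = e^(−qT)·(N(d₁) − 1) = 0.9640·(0.3974 − 1) = -0.5809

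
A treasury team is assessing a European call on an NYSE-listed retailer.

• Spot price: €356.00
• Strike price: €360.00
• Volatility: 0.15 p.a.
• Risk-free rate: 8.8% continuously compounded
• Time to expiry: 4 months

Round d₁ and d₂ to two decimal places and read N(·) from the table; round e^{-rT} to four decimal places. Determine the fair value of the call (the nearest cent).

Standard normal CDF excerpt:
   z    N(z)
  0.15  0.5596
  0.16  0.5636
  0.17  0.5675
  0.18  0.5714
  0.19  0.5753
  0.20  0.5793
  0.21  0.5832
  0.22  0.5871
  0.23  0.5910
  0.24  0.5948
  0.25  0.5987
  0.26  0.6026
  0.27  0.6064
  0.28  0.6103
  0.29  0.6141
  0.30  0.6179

€14.74

σ√T = 0.15·√0.3333 = 0.0866
ln(S/K) + (r + σ²/2)T = ln(356/360) + (0.088 + 0.15²/2)·0.3333 = -0.0112 + 0.0331 = 0.0219
d₁ = 0.0219 / 0.0866 = 0.2530 ≈ 0.25
d₂ = d₁ − σ√T = 0.2530 − 0.0866 = 0.1664 ≈ 0.17
e^(−rT) = e^(−0.088·0.3333) = 0.9711
N(d₁) = N(0.25) = 0.5987;  N(d₂) = N(0.17) = 0.5675
C = 356·0.5987 − 360·0.9711·0.5675 = 213.1372 − 198.3957 = 14.7415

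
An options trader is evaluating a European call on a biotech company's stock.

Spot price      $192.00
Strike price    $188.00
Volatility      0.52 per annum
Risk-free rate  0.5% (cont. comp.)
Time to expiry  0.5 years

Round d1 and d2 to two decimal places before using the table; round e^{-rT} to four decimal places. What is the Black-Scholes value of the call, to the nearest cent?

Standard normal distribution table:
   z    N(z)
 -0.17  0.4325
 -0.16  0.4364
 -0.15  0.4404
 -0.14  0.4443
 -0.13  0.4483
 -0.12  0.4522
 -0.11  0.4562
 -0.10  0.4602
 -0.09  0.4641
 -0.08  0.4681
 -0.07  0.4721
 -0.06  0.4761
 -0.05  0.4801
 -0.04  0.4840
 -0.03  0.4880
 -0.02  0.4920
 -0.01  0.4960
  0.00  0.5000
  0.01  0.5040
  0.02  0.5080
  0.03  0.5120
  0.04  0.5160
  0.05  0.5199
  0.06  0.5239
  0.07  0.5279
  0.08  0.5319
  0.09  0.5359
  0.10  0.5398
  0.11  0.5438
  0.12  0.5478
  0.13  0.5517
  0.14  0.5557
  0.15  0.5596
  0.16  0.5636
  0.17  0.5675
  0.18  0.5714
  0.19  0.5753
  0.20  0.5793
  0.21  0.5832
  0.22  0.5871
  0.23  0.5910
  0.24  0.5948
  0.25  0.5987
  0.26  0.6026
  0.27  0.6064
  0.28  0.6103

σ√T = 0.52 × 0.7071 = 0.3677
d₁ = [ln(192/188) + (0.005 + 0.52²/2)·0.5] / 0.3677 = [0.0211 + 0.0701] / 0.3677 = 0.2479 ⇒ 0.25
d₂ = d₁ − σ√T = 0.2479 − 0.3677 = -0.1198 ⇒ -0.12
e^(−rT) = e^(−0.005·0.5) = 0.9975
N(d₁) = N(0.25) = 0.5987;  N(d₂) = N(-0.12) = 0.4522
C = 192·0.5987 − 188·0.9975·0.4522 = 114.9504 − 84.8011 = 30.1493

$30.15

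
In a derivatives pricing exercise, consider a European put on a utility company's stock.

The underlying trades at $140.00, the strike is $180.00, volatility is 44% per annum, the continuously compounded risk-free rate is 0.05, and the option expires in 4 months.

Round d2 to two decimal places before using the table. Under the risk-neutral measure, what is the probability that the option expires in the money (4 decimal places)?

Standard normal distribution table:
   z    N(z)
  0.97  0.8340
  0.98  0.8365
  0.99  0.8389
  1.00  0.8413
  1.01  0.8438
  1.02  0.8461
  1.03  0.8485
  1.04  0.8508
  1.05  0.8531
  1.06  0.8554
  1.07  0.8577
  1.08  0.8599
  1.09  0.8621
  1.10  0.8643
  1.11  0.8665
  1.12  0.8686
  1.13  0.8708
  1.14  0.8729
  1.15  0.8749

0.8531

σ√T = 0.44 × 0.5774 = 0.2540
ln(S/K) + (r + σ²/2)T = ln(140/180) + (0.05 + 0.44²/2)·0.3333 = -0.2513 + 0.0489 = -0.2024
d₁ = -0.2024 / 0.2540 = -0.7967 ⇒ -0.80
d₂ = d₁ − σ√T = -0.7967 − 0.2540 = -1.0507 ⇒ -1.05
Pr(exercise) under Q = N(−d₂) = N(1.05) = 0.8531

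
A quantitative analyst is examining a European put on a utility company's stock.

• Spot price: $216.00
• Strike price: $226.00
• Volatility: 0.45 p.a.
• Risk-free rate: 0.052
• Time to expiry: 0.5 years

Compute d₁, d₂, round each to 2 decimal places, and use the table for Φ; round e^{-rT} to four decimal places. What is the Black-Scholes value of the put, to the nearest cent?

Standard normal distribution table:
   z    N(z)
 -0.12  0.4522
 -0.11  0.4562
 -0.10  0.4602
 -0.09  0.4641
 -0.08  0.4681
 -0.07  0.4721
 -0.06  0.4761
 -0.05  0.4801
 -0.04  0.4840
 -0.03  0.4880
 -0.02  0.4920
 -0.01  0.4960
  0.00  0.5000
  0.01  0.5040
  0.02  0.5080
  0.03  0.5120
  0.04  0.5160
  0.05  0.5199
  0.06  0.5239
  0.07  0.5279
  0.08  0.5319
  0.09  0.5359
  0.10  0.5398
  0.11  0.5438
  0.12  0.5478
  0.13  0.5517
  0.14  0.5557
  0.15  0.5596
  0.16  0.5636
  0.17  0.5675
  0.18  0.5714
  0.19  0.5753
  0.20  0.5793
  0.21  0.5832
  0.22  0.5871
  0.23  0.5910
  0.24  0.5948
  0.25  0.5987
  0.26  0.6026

$29.87

T = 0.5;  σ√T = 0.3182
ln(S/K) + (r + σ²/2)T = ln(216/226) + (0.052 + 0.45²/2)·0.5 = -0.0453 + 0.0766 = 0.0314
d₁ = 0.0314 / 0.3182 = 0.0986 ≈ 0.10
d₂ = d₁ − σ√T = 0.0986 − 0.3182 = -0.2196 ≈ -0.22
exp(−rT) = exp(−0.052·0.5) = 0.9743
P = 226·0.9743·N(0.22) − 216·N(-0.10) = 226·0.9743·0.5871 − 216·0.4602 = 129.2746 − 99.4032 = 29.8714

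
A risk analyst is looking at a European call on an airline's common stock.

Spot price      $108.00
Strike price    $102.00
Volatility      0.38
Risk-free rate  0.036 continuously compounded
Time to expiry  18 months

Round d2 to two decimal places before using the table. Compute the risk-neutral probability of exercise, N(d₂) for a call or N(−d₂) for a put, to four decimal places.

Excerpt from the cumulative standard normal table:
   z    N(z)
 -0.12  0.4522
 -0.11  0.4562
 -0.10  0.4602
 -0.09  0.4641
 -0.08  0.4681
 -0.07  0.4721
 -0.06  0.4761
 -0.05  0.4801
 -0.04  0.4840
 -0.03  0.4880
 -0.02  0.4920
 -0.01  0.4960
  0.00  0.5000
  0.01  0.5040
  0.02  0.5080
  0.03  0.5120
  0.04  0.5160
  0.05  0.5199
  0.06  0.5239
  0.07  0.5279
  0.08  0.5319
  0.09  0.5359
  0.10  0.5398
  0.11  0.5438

0.5040

T = 1.5;  σ√T = 0.4654
d₁ = [ln(108/102) + (0.036 + ½·0.38²)·1.5] / (σ√T) = (0.0572 + 0.1623) / 0.4654 = 0.4715 → 0.47
d₂ = 0.4715 − 0.4654 = 0.0061 → 0.01
Pr(exercise) under Q = N(d₂) = 0.5040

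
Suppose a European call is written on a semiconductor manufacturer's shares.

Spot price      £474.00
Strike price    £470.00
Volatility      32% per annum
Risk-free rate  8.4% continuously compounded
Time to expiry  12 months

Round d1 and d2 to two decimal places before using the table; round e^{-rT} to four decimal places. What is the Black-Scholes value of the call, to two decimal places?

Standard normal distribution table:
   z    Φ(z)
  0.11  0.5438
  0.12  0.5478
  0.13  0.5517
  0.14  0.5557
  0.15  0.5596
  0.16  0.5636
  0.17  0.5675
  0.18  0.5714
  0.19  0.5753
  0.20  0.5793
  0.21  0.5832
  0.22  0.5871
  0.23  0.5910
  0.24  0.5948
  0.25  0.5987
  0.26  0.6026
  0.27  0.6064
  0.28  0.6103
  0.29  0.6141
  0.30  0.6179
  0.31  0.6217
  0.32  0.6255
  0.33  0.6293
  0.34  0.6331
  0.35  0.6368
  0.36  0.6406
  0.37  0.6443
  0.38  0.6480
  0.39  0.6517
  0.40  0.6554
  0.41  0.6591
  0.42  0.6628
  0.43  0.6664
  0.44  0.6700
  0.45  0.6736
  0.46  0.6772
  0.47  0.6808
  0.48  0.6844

T = 1;  σ√T = 0.3200
ln(S/K) + (r + σ²/2)T = ln(474/470) + (0.084 + 0.32²/2)·1 = 0.0085 + 0.1352 = 0.1437
d₁ = 0.1437 / 0.3200 = 0.4490 → 0.45
d₂ = d₁ − σ√T = 0.4490 − 0.3200 = 0.1290 → 0.13
exp(−rT) = exp(−0.084·1) = 0.9194
C = 474·N(0.45) − 470·0.9194·N(0.13) = 474·0.6736 − 470·0.9194·0.5517 = 319.2864 − 238.3995 = 80.8869

£80.89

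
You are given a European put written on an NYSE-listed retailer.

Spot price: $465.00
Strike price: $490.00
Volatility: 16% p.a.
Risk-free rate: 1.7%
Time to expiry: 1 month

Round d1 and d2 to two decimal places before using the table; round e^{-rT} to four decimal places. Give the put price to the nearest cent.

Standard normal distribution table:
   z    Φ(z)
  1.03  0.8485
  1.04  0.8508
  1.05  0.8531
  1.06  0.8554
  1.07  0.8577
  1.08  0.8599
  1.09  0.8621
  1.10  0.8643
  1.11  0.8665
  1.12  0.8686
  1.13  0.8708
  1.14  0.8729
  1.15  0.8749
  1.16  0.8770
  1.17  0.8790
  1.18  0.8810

$26.24

σ√T = 0.16 × 0.2887 = 0.0462
ln(S/K) + (r + σ²/2)T = ln(465/490) + (0.017 + 0.16²/2)·0.08333 = -0.0524 + 0.0025 = -0.0499
d₁ = -0.0499 / 0.0462 = -1.0800 ≈ -1.08
d₂ = d₁ − σ√T = -1.0800 − 0.0462 = -1.1262 ≈ -1.13
e^(−rT) = e^(−0.017·0.08333) = 0.9986
P = 490·0.9986·N(1.13) − 465·N(1.08) = 490·0.9986·0.8708 − 465·0.8599 = 426.0946 − 399.8535 = 26.2411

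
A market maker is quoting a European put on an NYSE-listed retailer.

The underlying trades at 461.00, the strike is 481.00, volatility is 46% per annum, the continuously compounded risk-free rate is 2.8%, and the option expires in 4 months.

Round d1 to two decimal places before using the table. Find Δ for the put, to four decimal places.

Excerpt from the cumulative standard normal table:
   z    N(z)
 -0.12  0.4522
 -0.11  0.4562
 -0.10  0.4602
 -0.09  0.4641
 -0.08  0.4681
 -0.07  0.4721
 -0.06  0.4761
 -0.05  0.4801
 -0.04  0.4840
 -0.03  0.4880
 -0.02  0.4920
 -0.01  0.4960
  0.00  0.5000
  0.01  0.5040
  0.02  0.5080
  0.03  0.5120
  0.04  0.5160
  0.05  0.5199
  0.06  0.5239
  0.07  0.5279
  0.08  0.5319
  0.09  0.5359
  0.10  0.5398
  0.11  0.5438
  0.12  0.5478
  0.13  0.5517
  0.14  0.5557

-0.4960

T = 0.3333;  σ√T = 0.2656
d₁ = [ln(461/481) + (0.028 + 0.46²/2)·0.3333] / 0.2656 = [-0.0425 + 0.0446] / 0.2656 = 0.0080 → 0.01
N(d₁) = N(0.01) = 0.5040
Δ_put = N(d₁) − 1 = 0.5040 − 1 = -0.4960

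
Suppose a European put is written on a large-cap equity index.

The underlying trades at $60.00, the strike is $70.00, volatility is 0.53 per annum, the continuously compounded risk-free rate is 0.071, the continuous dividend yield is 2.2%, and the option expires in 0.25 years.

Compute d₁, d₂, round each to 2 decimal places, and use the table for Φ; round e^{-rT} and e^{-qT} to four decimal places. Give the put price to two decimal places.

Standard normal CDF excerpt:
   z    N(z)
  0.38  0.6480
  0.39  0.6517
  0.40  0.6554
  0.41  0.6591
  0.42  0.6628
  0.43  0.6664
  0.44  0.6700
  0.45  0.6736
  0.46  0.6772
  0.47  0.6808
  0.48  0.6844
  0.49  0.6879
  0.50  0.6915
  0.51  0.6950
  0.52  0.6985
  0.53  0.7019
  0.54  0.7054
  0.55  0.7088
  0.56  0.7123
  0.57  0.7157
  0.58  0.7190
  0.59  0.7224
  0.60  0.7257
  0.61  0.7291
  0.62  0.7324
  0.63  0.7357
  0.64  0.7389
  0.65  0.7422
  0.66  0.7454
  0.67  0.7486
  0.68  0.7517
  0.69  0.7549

$12.37

T = 0.25;  σ√T = 0.2650
d₁ = [ln(60/70) + (0.071 − 0.022 + ½·0.53²)·0.25] / (σ√T) = (-0.1542 + 0.0474) / 0.2650 = -0.4030 which rounds to -0.40
d₂ = -0.4030 − 0.2650 = -0.6680 which rounds to -0.67
exp(−qT) = exp(−0.022·0.25) = 0.9945;  exp(−rT) = exp(−0.071·0.25) = 0.9824
N(−d₂) = N(0.67) = 0.7486;  N(−d₁) = N(0.40) = 0.6554
P = 70·0.9824·0.7486 − 60·0.9945·0.6554 = 51.4797 − 39.1077 = 12.3720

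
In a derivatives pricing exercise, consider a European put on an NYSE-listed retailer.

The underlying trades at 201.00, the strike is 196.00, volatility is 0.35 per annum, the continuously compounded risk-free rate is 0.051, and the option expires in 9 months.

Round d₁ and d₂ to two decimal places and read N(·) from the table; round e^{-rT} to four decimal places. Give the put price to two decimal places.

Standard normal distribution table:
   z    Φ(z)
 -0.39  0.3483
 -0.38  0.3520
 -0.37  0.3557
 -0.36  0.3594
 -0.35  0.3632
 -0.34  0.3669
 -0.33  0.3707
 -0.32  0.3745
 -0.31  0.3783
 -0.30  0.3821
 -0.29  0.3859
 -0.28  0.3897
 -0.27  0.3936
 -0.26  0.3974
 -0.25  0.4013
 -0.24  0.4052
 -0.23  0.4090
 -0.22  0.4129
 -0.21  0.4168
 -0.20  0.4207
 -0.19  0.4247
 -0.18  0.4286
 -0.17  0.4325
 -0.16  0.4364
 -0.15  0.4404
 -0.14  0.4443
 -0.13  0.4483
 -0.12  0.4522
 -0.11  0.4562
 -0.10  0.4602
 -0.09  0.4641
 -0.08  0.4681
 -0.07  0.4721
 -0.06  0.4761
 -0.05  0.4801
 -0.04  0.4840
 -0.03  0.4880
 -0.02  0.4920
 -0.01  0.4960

17.58

σ√T = 0.35·√0.75 = 0.3031
d₁ = [ln(201/196) + (0.051 + 0.35²/2)·0.75] / 0.3031 = [0.0252 + 0.0842] / 0.3031 = 0.3609 → 0.36
d₂ = d₁ − σ√T = 0.3609 − 0.3031 = 0.0577 → 0.06
exp(−rT) = exp(−0.051·0.75) = 0.9625
P = 196·0.9625·N(-0.06) − 201·N(-0.36) = 196·0.9625·0.4761 − 201·0.3594 = 89.8163 − 72.2394 = 17.5769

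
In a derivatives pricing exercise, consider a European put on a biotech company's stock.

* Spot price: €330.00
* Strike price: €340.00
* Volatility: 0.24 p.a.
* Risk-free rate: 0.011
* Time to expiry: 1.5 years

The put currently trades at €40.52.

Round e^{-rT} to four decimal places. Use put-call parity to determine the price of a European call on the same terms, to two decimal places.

€36.10

e^(−rT) = e^(−0.011·1.5) = 0.9836
Put-call parity: C − P = S − K·e^(−rT) = 330 − 340·0.9836 = 330 − 334.4240 = -4.4240
C = P + (C − P) = 40.52 + (-4.4240) = 36.0960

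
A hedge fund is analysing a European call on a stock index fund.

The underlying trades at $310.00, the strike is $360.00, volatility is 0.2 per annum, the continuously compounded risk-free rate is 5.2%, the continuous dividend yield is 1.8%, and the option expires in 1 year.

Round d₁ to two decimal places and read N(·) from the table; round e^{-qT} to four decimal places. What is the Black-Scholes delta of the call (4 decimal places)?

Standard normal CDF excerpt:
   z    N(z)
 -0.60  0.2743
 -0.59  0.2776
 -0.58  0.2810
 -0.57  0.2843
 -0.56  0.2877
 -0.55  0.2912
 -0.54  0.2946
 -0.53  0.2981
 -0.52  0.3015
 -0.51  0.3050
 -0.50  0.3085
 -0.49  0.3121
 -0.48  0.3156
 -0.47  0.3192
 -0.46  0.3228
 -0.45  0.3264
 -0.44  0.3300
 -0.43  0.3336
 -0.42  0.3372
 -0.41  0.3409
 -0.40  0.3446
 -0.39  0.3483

0.3100

σ√T = 0.2 × 1.0000 = 0.2000
d₁ = [ln(310/360) + (0.052 − 0.018 + 0.2²/2)·1] / 0.2000 = [-0.1495 + 0.0540] / 0.2000 = -0.4777 ⇒ -0.48
N(d₁) = N(-0.48) = 0.3156
Δ_call = exp(−qT)·N(d₁) = 0.9822·0.3156 = 0.3100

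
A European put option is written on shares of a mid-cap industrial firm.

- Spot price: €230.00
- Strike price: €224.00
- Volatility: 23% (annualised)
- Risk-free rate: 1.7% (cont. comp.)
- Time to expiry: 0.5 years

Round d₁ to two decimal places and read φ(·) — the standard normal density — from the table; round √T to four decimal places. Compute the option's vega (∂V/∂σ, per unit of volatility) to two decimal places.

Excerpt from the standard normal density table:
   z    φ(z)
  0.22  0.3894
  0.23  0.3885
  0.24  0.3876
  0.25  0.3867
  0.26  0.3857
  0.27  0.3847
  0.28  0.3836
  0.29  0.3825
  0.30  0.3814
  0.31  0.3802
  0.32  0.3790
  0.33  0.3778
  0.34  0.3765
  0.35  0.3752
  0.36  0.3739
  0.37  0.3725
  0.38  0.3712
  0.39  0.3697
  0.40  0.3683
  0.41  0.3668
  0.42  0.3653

62.03

T = 0.5;  σ√T = 0.1626
ln(S/K) + (r + σ²/2)T = ln(230/224) + (0.017 + 0.23²/2)·0.5 = 0.0264 + 0.0217 = 0.0482
d₁ = 0.0482 / 0.1626 = 0.2961 ≈ 0.30
√T = √0.5 = 0.7071
φ(d₁) = φ(0.30) = 0.3814
vega = S·φ(d₁)·√T = 230·0.3814·0.7071 = 62.0282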